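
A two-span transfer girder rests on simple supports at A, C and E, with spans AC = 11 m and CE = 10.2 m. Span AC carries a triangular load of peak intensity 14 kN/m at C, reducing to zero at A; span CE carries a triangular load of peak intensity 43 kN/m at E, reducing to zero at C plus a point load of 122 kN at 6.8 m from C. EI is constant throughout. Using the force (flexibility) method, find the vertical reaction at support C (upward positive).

Take M_C as the redundant. Released structure: two simple spans AC and CE with a hinge at C.
Discontinuity in slope at C on the released structure — sum the simple-span end rotations:
  span AC: triangular load, peak 14: w₀L³/(45EI) = 414.1/EI
  span CE: triangular load, peak 43: 7w₀L³/(360EI) = 887.3/EI
  span CE: point load 122 at a = 6.8: Pab(L + b)/(6LEI) = 626.8/EI
  relative rotation θ_0 = (414.1 + 1514)/EI = 1928/EI
A unit hogging moment at C produces rotation L₁/(3EI) + L₂/(3EI) = 7.067/EI.
Slope continuity at C: θ_0 = M_C·7.067/EI, so M_C = 1928/7.067 = 272.9 kN·m (hogging).
Span AC, ΣM about A with M_C applied at C: R_C^{AC}·11 = 564.7 + 272.9, so R_C^{AC} = 76.14 kN and R_A = 77 − 76.14 = 0.8615 kN.
Span CE, ΣM about E: R_C^{CE}·10.2 = 1160 + 272.9, so R_C^{CE} = 140.5 kN and R_E = 341.3 − 140.5 = 200.8 kN.
R_C = 76.14 + 140.5 = 216.7 kN.

R_C = 216.7 kN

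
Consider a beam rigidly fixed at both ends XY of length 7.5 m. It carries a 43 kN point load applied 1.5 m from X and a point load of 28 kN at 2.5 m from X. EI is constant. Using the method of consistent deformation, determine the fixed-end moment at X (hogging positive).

M_X = 72.39 kN·m

Take the two fixed-end moments M_X, M_Y as redundants; the released structure is the simple span XY.
Simple-span end rotations at X and Y under the given loads:
  at X: point load 43 at a = 1.5: Pab(L + b)/(6LEI) = 116.1/EI
  at Y: point load 43 at a = 1.5: Pab(L + a)/(6LEI) = 77.4/EI
  at X: point load 28 at a = 2.5: Pab(L + b)/(6LEI) = 97.22/EI
  at Y: point load 28 at a = 2.5: Pab(L + a)/(6LEI) = 77.78/EI
  θ_X0 = 213.3/EI,  θ_Y0 = 155.2/EI
Flexibility coefficients: a unit moment at one end gives L/(3EI) there and L/(6EI) at the far end, so f₁₁ = f₂₂ = 2.5/EI and f₁₂ = f₂₁ = 1.25/EI.
Compatibility — zero rotation at each built-in end:
  2.5 M_X + 1.25 M_Y = 213.3
  1.25 M_X + 2.5 M_Y = 155.2
Solving the pair gives M_X = 72.39 kN·m and M_Y = 25.88 kN·m (hogging).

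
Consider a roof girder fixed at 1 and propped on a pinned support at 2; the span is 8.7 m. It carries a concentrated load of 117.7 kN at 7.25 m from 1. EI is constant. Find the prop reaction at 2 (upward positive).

R_2 = 88.55 kN

Take the reaction at 2 as the redundant and release it; the primary structure is a cantilever fixed at 1.
Downward deflection at the released point 2 due to the loads:
  point load 117.7 at a = 7.25: Pa²(3L − a)/(6EI) = 19436/EI
Tip deflection under a unit load at 2: L³/(3EI) = 219.5/EI.
The prop prevents deflection at 2: R_2 = δ_0/δ_{22} = 19436/219.5 = 88.55 kN.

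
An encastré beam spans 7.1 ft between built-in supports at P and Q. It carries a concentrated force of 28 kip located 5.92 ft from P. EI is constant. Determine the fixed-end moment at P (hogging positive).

M_P = 4.579 kip·ft

Release both end moments; the primary structure is a simply-supported span PQ with redundants M_P and M_Q.
End rotations of the released simple span under the applied load (×1/EI):
  at P: point load 28 at a = 5.92: Pab(L + b)/(6LEI) = 38.02/EI
  at Q: point load 28 at a = 5.92: Pab(L + a)/(6LEI) = 59.78/EI
  θ_P0 = 38.02/EI,  θ_Q0 = 59.78/EI
Flexibility coefficients: a unit moment at one end gives L/(3EI) there and L/(6EI) at the far end, so f₁₁ = f₂₂ = 2.367/EI and f₁₂ = f₂₁ = 1.183/EI.
Compatibility — zero rotation at each built-in end:
  2.367 M_P + 1.183 M_Q = 38.02
  1.183 M_P + 2.367 M_Q = 59.78
Solving the pair gives M_P = 4.579 kip·ft and M_Q = 22.97 kip·ft (hogging).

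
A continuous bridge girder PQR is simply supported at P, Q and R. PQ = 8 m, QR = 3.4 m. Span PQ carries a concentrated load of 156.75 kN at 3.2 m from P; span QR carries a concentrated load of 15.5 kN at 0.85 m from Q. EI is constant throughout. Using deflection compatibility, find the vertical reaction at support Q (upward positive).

R_Q = 137.4 kN

Insert a hinge at Q; M_Q is the redundant, and each span becomes simply supported.
Discontinuity in slope at Q on the released structure — sum the simple-span end rotations:
  span PQ: point load 156.75 at a = 3.2: Pab(L + a)/(6LEI) = 561.8/EI
  span QR: point load 15.5 at a = 0.85: Pab(L + b)/(6LEI) = 9.799/EI
  relative rotation θ_0 = (561.8 + 9.799)/EI = 571.6/EI
A unit hogging moment at Q produces rotation L₁/(3EI) + L₂/(3EI) = 3.8/EI.
Slope continuity at Q: θ_0 = M_Q·3.8/EI, so M_Q = 571.6/3.8 = 150.4 kN·m (hogging).
Span PQ, ΣM about P with M_Q applied at Q: R_Q^{PQ}·8 = 501.6 + 150.4, so R_Q^{PQ} = 81.5 kN and R_P = 156.8 − 81.5 = 75.25 kN.
Span QR, ΣM about R: R_Q^{QR}·3.4 = 39.52 + 150.4, so R_Q^{QR} = 55.87 kN and R_R = 15.5 − 55.87 = -40.37 kN.
R_Q = 81.5 + 55.87 = 137.4 kN.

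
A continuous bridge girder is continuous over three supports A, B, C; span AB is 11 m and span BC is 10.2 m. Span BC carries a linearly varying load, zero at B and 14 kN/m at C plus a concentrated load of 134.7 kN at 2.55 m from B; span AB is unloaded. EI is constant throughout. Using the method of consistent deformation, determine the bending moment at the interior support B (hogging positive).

M_B = 149.3 kN·m

Insert a hinge at B; M_B is the redundant, and each span becomes simply supported.
Discontinuity in slope at B on the released structure — sum the simple-span end rotations:
  span BC: triangular load, peak 14: 7w₀L³/(360EI) = 288.9/EI
  span BC: point load 134.7 at a = 2.55: Pab(L + b)/(6LEI) = 766.4/EI
  relative rotation θ_0 = (0 + 1055)/EI = 1055/EI
A unit hogging moment at B produces rotation L₁/(3EI) + L₂/(3EI) = 7.067/EI.
Compatibility: M_B·(L₁+L₂)/(3EI) = θ_0, giving M_B = 149.3 kN·m (hogging).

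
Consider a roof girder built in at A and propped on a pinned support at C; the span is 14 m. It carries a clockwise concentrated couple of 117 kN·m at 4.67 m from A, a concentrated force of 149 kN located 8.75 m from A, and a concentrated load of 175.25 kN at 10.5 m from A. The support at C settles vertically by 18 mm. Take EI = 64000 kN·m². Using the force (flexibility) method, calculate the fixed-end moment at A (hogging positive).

M_A = 660.7 kN·m

Release the roller at C. Primary structure: cantilever fixed at A.
Downward deflection at the released point C due to the loads:
  clockwise couple 117 at a = 4.67: M₀a(2L − a)/(2EI) = 6374/EI
  point load 149 at a = 8.75: Pa²(3L − a)/(6EI) = 63218/EI
  point load 175.25 at a = 10.5: Pa²(3L − a)/(6EI) = 101437/EI
  δ_0 = 171029/EI
Tip deflection under a unit load at C: L³/(3EI) = 914.7/EI.
With EI = 64000 kN·m²: δ_0 = 2.6723 m and δ_{CC} = 0.014292 m/kN.
Compatibility — the beam at C must follow the support down by 0.018 m: δ_0 − R_C·δ_{CC} = 0.018, so R_C = (2.6723 − 0.018)/0.014292 = 185.7 kN.
Moment equilibrium about A: M_A = Σ(load moments about A) − R_C·L = 3261 − 185.7×14 = 660.7 kN·m.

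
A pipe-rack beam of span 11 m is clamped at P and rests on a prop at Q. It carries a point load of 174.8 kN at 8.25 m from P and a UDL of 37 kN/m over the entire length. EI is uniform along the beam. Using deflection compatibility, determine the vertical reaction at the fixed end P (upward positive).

R_P = 318.6 kN

Take the reaction at Q as the redundant and release it; the primary structure is a cantilever fixed at P.
Primary-structure tip deflection at Q by superposition:
  point load 174.8 at a = 8.25: Pa²(3L − a)/(6EI) = 49076/EI
  UDL 37: wL⁴/(8EI) = 67715/EI
  δ_0 = 116791/EI
Tip deflection under a unit load at Q: L³/(3EI) = 443.7/EI.
The prop prevents deflection at Q: R_Q = δ_0/δ_{QQ} = 116791/443.7 = 263.2 kN.
Vertical equilibrium: R_P = ΣP − R_Q = 581.8 − 263.2 = 318.6 kN.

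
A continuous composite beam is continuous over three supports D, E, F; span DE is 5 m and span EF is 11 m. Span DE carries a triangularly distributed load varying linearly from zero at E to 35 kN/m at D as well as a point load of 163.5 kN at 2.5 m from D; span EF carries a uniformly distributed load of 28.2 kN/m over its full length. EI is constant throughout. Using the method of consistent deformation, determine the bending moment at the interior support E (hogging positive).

M_E = 357.1 kN·m

Insert a hinge at E; M_E is the redundant, and each span becomes simply supported.
End slopes at the hinge E, treating each span as simply supported:
  span DE: triangular load, peak 35: 7w₀L³/(360EI) = 85.07/EI
  span DE: point load 163.5 at a = 2.5: Pab(L + a)/(6LEI) = 255.5/EI
  span EF: UDL 28.2: wL³/(24EI) = 1564/EI
  relative rotation θ_0 = (340.5 + 1564)/EI = 1904/EI
A unit hogging moment at E produces rotation L₁/(3EI) + L₂/(3EI) = 5.333/EI.
Slope continuity at E: θ_0 = M_E·5.333/EI, so M_E = 1904/5.333 = 357.1 kN·m (hogging).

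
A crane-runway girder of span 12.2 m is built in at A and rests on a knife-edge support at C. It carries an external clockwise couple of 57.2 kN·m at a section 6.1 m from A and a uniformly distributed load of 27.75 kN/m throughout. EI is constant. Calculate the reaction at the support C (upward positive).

R_C = 132.2 kN

Release the roller at C. Primary structure: cantilever fixed at A.
Deflection at C on the released cantilever, summing each load's contribution:
  clockwise couple 57.2 at a = 6.1: M₀a(2L − a)/(2EI) = 3193/EI
  UDL 27.75: wL⁴/(8EI) = 76844/EI
  δ_0 = 80037/EI
Flexibility coefficient — unit upward force at C: δ_{CC} = L³/(3EI) = 605.3/EI.
The prop prevents deflection at C: R_C = δ_0/δ_{CC} = 80037/605.3 = 132.2 kN.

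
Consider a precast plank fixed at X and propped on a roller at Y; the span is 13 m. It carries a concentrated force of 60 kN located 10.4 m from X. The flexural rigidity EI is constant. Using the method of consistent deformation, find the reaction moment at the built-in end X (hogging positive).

M_X = 74.88 kN·m

Remove the prop at Y; the released (primary) structure is a cantilever built in at X.
Deflection at Y on the released cantilever, summing each load's contribution:
  point load 60 at a = 10.4: Pa²(3L − a)/(6EI) = 30934/EI
Flexibility coefficient — unit upward force at Y: δ_{YY} = L³/(3EI) = 732.3/EI.
Compatibility at Y: δ_0 − R_Y·δ_{YY} = 0, so R_Y = 30934/732.3 = 42.24 kN.
Moment equilibrium about X: M_X = Σ(load moments about X) − R_Y·L = 624 − 42.24×13 = 74.88 kN·m.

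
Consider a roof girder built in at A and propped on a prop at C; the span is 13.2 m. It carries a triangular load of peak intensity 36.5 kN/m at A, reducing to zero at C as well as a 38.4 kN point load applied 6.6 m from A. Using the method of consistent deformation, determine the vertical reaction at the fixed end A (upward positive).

R_A = 219.1 kN

Choose R_C as the redundant. The primary structure is the cantilever fixed at A.
Free-end deflection of the primary structure under the applied loading (downward +):
  triangular load, peak 36.5 at the fixed end: w₀L⁴/(30EI) = 36937/EI
  point load 38.4 at a = 6.6: Pa²(3L − a)/(6EI) = 9200/EI
  δ_0 = 46137/EI
Tip deflection under a unit load at C: L³/(3EI) = 766.7/EI.
The prop prevents deflection at C: R_C = δ_0/δ_{CC} = 46137/766.7 = 60.18 kN.
Vertical equilibrium: R_A = ΣP − R_C = 279.3 − 60.18 = 219.1 kN.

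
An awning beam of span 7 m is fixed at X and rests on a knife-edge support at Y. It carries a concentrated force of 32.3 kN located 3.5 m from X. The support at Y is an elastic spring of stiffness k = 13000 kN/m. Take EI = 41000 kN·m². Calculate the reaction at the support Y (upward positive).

Take the reaction at Y as the redundant and release it; the primary structure is a cantilever fixed at X.
Downward deflection at the released point Y due to the loads:
  point load 32.3 at a = 3.5: Pa²(3L − a)/(6EI) = 1154/EI
Flexibility coefficient — unit upward force at Y: δ_{YY} = L³/(3EI) = 114.3/EI.
With EI = 41000 kN·m²: δ_0 = 0.028148 m and δ_{YY} = 0.002789 m/kN.
Compatibility — the spring shortens by R_Y/k under the reaction it provides: δ_0 − R_Y·δ_{YY} = R_Y/k. With 1/k = 0.000077 m/kN, R_Y = δ_0 / (δ_{YY} + 1/k) = 0.028148 / (0.002789 + 0.000077) = 9.823 kN.

R_Y = 9.823 kN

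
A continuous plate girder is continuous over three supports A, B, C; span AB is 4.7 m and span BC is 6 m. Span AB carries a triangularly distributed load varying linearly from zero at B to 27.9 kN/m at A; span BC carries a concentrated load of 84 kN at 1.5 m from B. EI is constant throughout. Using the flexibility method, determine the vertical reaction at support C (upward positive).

Release continuity at B by inserting a hinge; the redundant is the internal moment M_B. The primary structure is two simply-supported spans AB and BC.
Rotations at B on the released spans (each span's end-slope, ×1/EI):
  span AB: triangular load, peak 27.9: 7w₀L³/(360EI) = 56.32/EI
  span BC: point load 84 at a = 1.5: Pab(L + b)/(6LEI) = 165.4/EI
  relative rotation θ_0 = (56.32 + 165.4)/EI = 221.7/EI
A unit hogging moment at B produces rotation L₁/(3EI) + L₂/(3EI) = 3.567/EI.
Compatibility: M_B·(L₁+L₂)/(3EI) = θ_0, giving M_B = 62.16 kN·m (hogging).
Span BC, ΣM about C: R_B^{BC}·6 = 378 + 62.16, so R_B^{BC} = 73.36 kN and R_C = 84 − 73.36 = 10.64 kN.

R_C = 10.64 kN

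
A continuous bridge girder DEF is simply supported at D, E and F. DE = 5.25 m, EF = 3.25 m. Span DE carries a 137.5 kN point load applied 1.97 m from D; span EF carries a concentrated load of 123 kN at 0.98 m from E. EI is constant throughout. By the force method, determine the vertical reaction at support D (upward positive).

R_D = 67.01 kN

Take M_E as the redundant. Released structure: two simple spans DE and EF with a hinge at E.
Discontinuity in slope at E on the released structure — sum the simple-span end rotations:
  span DE: point load 137.5 at a = 1.97: Pab(L + a)/(6LEI) = 203.6/EI
  span EF: point load 123 at a = 0.98: Pab(L + b)/(6LEI) = 77.46/EI
  relative rotation θ_0 = (203.6 + 77.46)/EI = 281.1/EI
A unit hogging moment at E produces rotation L₁/(3EI) + L₂/(3EI) = 2.833/EI.
Slope continuity at E: θ_0 = M_E·2.833/EI, so M_E = 281.1/2.833 = 99.21 kN·m (hogging).
Span DE, ΣM about D with M_E applied at E: R_E^{DE}·5.25 = 270.9 + 99.21, so R_E^{DE} = 70.49 kN and R_D = 137.5 − 70.49 = 67.01 kN.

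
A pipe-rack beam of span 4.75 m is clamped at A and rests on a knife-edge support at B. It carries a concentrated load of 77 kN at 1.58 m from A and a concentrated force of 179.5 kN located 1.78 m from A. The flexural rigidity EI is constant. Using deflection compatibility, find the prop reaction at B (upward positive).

R_B = 44.45 kN

Remove the prop at B; the released (primary) structure is a cantilever built in at A.
Free-end deflection of the primary structure under the applied loading (downward +):
  point load 77 at a = 1.58: Pa²(3L − a)/(6EI) = 405.9/EI
  point load 179.5 at a = 1.78: Pa²(3L − a)/(6EI) = 1182/EI
  δ_0 = 1588/EI
Flexibility coefficient — unit upward force at B: δ_{BB} = L³/(3EI) = 35.72/EI.
Compatibility at B: δ_0 − R_B·δ_{BB} = 0, so R_B = 1588/35.72 = 44.45 kN.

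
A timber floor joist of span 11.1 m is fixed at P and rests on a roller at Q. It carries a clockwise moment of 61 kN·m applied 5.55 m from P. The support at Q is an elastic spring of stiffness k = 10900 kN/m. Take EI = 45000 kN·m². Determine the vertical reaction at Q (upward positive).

Remove the prop at Q; the released (primary) structure is a cantilever built in at P.
Primary-structure tip deflection at Q by superposition:
  clockwise couple 61 at a = 5.55: M₀a(2L − a)/(2EI) = 2818/EI
Tip deflection under a unit load at Q: L³/(3EI) = 455.9/EI.
With EI = 45000 kN·m²: δ_0 = 0.062632 m and δ_{QQ} = 0.010131 m/kN.
Compatibility — the spring shortens by R_Q/k under the reaction it provides: δ_0 − R_Q·δ_{QQ} = R_Q/k. With 1/k = 0.000092 m/kN, R_Q = δ_0 / (δ_{QQ} + 1/k) = 0.062632 / (0.010131 + 0.000092) = 6.127 kN.

R_Q = 6.127 kN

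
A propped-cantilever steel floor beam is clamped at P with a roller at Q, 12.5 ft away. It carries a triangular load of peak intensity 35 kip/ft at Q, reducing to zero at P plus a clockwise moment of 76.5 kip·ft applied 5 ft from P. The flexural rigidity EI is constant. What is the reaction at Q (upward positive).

Take the reaction at Q as the redundant and release it; the primary structure is a cantilever fixed at P.
Free-end deflection of the primary structure under the applied loading (downward +):
  triangular load, peak 35 at the free end: 11w₀L⁴/(120EI) = 78328/EI
  clockwise couple 76.5 at a = 5: M₀a(2L − a)/(2EI) = 3825/EI
  δ_0 = 82153/EI
Tip deflection under a unit load at Q: L³/(3EI) = 651/EI.
Compatibility at Q: δ_0 − R_Q·δ_{QQ} = 0, so R_Q = 82153/651 = 126.2 kip.

R_Q = 126.2 kip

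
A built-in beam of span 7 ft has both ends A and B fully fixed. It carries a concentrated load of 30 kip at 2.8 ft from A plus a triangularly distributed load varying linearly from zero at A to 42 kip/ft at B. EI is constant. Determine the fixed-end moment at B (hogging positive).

Take the two fixed-end moments M_A, M_B as redundants; the released structure is the simple span AB.
End rotations of the released simple span under the applied load (×1/EI):
  at A: point load 30 at a = 2.8: Pab(L + b)/(6LEI) = 94.08/EI
  at B: point load 30 at a = 2.8: Pab(L + a)/(6LEI) = 82.32/EI
  at A: triangular load, peak 42: 7w₀L³/(360EI) = 280.1/EI
  at B: triangular load, peak 42: w₀L³/(45EI) = 320.1/EI
  θ_A0 = 374.2/EI,  θ_B0 = 402.5/EI
Flexibility coefficients: a unit moment at one end gives L/(3EI) there and L/(6EI) at the far end, so f₁₁ = f₂₂ = 2.333/EI and f₁₂ = f₂₁ = 1.167/EI.
Compatibility — zero rotation at each built-in end:
  2.333 M_A + 1.167 M_B = 374.2
  1.167 M_A + 2.333 M_B = 402.5
Solving the pair gives M_A = 98.84 kip·ft and M_B = 123.1 kip·ft (hogging).

M_B = 123.1 kip·ft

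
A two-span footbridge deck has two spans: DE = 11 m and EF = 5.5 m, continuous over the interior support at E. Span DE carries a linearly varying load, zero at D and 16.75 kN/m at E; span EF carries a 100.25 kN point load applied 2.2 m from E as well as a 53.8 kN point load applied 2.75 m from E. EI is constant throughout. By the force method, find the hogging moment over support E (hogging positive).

M_E = 143.9 kN·m

Release continuity at E by inserting a hinge; the redundant is the internal moment M_E. The primary structure is two simply-supported spans DE and EF.
Rotations at E on the released spans (each span's end-slope, ×1/EI):
  span DE: triangular load, peak 16.75: w₀L³/(45EI) = 495.4/EI
  span EF: point load 100.25 at a = 2.2: Pab(L + b)/(6LEI) = 194.1/EI
  span EF: point load 53.8 at a = 2.75: Pab(L + b)/(6LEI) = 101.7/EI
  relative rotation θ_0 = (495.4 + 295.8)/EI = 791.2/EI
A unit hogging moment at E produces rotation L₁/(3EI) + L₂/(3EI) = 5.5/EI.
Compatibility: M_E·(L₁+L₂)/(3EI) = θ_0, giving M_E = 143.9 kN·m (hogging).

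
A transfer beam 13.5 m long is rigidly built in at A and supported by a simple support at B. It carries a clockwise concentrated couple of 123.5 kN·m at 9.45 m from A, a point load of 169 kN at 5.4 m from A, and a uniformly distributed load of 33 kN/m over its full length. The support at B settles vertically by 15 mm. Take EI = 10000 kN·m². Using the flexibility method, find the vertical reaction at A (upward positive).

R_A = 400 kN

Remove the prop at B; the released (primary) structure is a cantilever built in at A.
Primary-structure tip deflection at B by superposition:
  clockwise couple 123.5 at a = 9.45: M₀a(2L − a)/(2EI) = 10241/EI
  point load 169 at a = 5.4: Pa²(3L − a)/(6EI) = 28829/EI
  UDL 33: wL⁴/(8EI) = 137012/EI
  δ_0 = 176082/EI
Flexibility coefficient — unit upward force at B: δ_{BB} = L³/(3EI) = 820.1/EI.
With EI = 10000 kN·m²: δ_0 = 17.608 m and δ_{BB} = 0.082013 m/kN.
Compatibility — the beam at B must follow the support down by 0.015 m: δ_0 − R_B·δ_{BB} = 0.015, so R_B = (17.608 − 0.015)/0.082013 = 214.5 kN.
Vertical equilibrium: R_A = ΣP − R_B = 614.5 − 214.5 = 400 kN.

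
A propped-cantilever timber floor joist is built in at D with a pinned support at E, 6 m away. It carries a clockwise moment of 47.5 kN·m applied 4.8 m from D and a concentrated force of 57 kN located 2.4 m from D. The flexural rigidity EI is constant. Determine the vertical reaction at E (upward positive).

R_E = 23.26 kN

Remove the prop at E; the released (primary) structure is a cantilever built in at D.
Deflection at E on the released cantilever, summing each load's contribution:
  clockwise couple 47.5 at a = 4.8: M₀a(2L − a)/(2EI) = 820.8/EI
  point load 57 at a = 2.4: Pa²(3L − a)/(6EI) = 853.6/EI
  δ_0 = 1674/EI
Flexibility coefficient — unit upward force at E: δ_{EE} = L³/(3EI) = 72/EI.
The prop prevents deflection at E: R_E = δ_0/δ_{EE} = 1674/72 = 23.26 kN.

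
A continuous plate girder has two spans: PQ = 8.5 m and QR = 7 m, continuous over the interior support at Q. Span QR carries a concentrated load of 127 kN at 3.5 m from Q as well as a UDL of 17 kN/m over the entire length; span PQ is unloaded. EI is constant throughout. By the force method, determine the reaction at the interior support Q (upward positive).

Release continuity at Q by inserting a hinge; the redundant is the internal moment M_Q. The primary structure is two simply-supported spans PQ and QR.
End slopes at the hinge Q, treating each span as simply supported:
  span QR: point load 127 at a = 3.5: Pab(L + b)/(6LEI) = 388.9/EI
  span QR: UDL 17: wL³/(24EI) = 243/EI
  relative rotation θ_0 = (0 + 631.9)/EI = 631.9/EI
A unit hogging moment at Q produces rotation L₁/(3EI) + L₂/(3EI) = 5.167/EI.
Compatibility: M_Q·(L₁+L₂)/(3EI) = θ_0, giving M_Q = 122.3 kN·m (hogging).
Span PQ, ΣM about P with M_Q applied at Q: R_Q^{PQ}·8.5 = 0 + 122.3, so R_Q^{PQ} = 14.39 kN and R_P = 0 − 14.39 = -14.39 kN.
Span QR, ΣM about R: R_Q^{QR}·7 = 861 + 122.3, so R_Q^{QR} = 140.5 kN and R_R = 246 − 140.5 = 105.5 kN.
R_Q = 14.39 + 140.5 = 154.9 kN.

R_Q = 154.9 kN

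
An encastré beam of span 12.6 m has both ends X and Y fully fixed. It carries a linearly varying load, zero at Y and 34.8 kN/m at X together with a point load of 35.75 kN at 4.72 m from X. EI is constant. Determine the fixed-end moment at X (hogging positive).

M_X = 342.2 kN·m

Release both end moments; the primary structure is a simply-supported span XY with redundants M_X and M_Y.
End rotations of the released simple span under the applied load (×1/EI):
  at X: triangular load, peak 34.8: w₀L³/(45EI) = 1547/EI
  at Y: triangular load, peak 34.8: 7w₀L³/(360EI) = 1354/EI
  at X: point load 35.75 at a = 4.72: Pab(L + b)/(6LEI) = 360.2/EI
  at Y: point load 35.75 at a = 4.72: Pab(L + a)/(6LEI) = 304.6/EI
  θ_X0 = 1907/EI,  θ_Y0 = 1658/EI
Flexibility coefficients: a unit moment at one end gives L/(3EI) there and L/(6EI) at the far end, so f₁₁ = f₂₂ = 4.2/EI and f₁₂ = f₂₁ = 2.1/EI.
Compatibility — zero rotation at each built-in end:
  4.2 M_X + 2.1 M_Y = 1907
  2.1 M_X + 4.2 M_Y = 1658
Solving the pair gives M_X = 342.2 kN·m and M_Y = 223.7 kN·m (hogging).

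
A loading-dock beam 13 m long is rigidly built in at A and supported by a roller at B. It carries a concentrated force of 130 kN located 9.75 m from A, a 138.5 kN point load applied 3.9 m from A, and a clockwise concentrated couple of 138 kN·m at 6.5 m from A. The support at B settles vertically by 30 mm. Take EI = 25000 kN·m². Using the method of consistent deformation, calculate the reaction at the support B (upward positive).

Remove the prop at B; the released (primary) structure is a cantilever built in at A.
Free-end deflection of the primary structure under the applied loading (downward +):
  point load 130 at a = 9.75: Pa²(3L − a)/(6EI) = 60246/EI
  point load 138.5 at a = 3.9: Pa²(3L − a)/(6EI) = 12324/EI
  clockwise couple 138 at a = 6.5: M₀a(2L − a)/(2EI) = 8746/EI
  δ_0 = 81315/EI
Flexibility coefficient — unit upward force at B: δ_{BB} = L³/(3EI) = 732.3/EI.
With EI = 25000 kN·m²: δ_0 = 3.2526 m and δ_{BB} = 0.029293 m/kN.
Compatibility — the beam at B must follow the support down by 0.03 m: δ_0 − R_B·δ_{BB} = 0.03, so R_B = (3.2526 − 0.03)/0.029293 = 110 kN.

R_B = 110 kN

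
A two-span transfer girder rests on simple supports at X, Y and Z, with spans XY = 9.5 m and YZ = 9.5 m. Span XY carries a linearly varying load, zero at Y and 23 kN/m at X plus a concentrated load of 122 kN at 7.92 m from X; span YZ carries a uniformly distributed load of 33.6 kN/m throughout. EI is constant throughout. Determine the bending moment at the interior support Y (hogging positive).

Take M_Y as the redundant. Released structure: two simple spans XY and YZ with a hinge at Y.
Rotations at Y on the released spans (each span's end-slope, ×1/EI):
  span XY: triangular load, peak 23: 7w₀L³/(360EI) = 383.4/EI
  span XY: point load 122 at a = 7.92: Pab(L + a)/(6LEI) = 466.6/EI
  span YZ: UDL 33.6: wL³/(24EI) = 1200/EI
  relative rotation θ_0 = (850 + 1200)/EI = 2050/EI
A unit hogging moment at Y produces rotation L₁/(3EI) + L₂/(3EI) = 6.333/EI.
Compatibility: M_Y·(L₁+L₂)/(3EI) = θ_0, giving M_Y = 323.7 kN·m (hogging).

M_Y = 323.7 kN·m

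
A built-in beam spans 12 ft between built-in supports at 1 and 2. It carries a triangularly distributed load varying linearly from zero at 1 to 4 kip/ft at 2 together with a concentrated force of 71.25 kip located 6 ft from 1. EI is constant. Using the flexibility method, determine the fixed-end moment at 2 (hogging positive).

Release both end moments; the primary structure is a simply-supported span 12 with redundants M_1 and M_2.
End rotations of the released simple span under the applied load (×1/EI):
  at 1: triangular load, peak 4: 7w₀L³/(360EI) = 134.4/EI
  at 2: triangular load, peak 4: w₀L³/(45EI) = 153.6/EI
  at 1: point load 71.25 at a = 6: Pab(L + b)/(6LEI) = 641.2/EI
  at 2: point load 71.25 at a = 6: Pab(L + a)/(6LEI) = 641.2/EI
  θ_10 = 775.6/EI,  θ_20 = 794.9/EI
Flexibility coefficients: a unit moment at one end gives L/(3EI) there and L/(6EI) at the far end, so f₁₁ = f₂₂ = 4/EI and f₁₂ = f₂₁ = 2/EI.
Compatibility — zero rotation at each built-in end:
  4 M_1 + 2 M_2 = 775.6
  2 M_1 + 4 M_2 = 794.9
Solving the pair gives M_1 = 126.1 kip·ft and M_2 = 135.7 kip·ft (hogging).

M_2 = 135.7 kip·ft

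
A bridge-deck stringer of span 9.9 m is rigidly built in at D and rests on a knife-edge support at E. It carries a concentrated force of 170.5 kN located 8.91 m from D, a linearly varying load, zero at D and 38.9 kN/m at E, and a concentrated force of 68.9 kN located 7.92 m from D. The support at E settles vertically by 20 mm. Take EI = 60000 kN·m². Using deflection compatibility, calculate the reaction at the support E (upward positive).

Take the reaction at E as the redundant and release it; the primary structure is a cantilever fixed at D.
Free-end deflection of the primary structure under the applied loading (downward +):
  point load 170.5 at a = 8.91: Pa²(3L − a)/(6EI) = 46901/EI
  triangular load, peak 38.9 at the free end: 11w₀L⁴/(120EI) = 34253/EI
  point load 68.9 at a = 7.92: Pa²(3L − a)/(6EI) = 15688/EI
  δ_0 = 96843/EI
Flexibility coefficient — unit upward force at E: δ_{EE} = L³/(3EI) = 323.4/EI.
With EI = 60000 kN·m²: δ_0 = 1.614 m and δ_{EE} = 0.005391 m/kN.
Compatibility — the beam at E must follow the support down by 0.02 m: δ_0 − R_E·δ_{EE} = 0.02, so R_E = (1.614 − 0.02)/0.005391 = 295.7 kN.

R_E = 295.7 kN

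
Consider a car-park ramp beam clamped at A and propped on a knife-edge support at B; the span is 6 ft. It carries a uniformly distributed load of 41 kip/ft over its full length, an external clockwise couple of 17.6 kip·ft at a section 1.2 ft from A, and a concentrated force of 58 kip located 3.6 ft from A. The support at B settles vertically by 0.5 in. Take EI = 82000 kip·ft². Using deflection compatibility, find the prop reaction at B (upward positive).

R_B = 71.44 kip

Release the roller at B. Primary structure: cantilever fixed at A.
Free-end deflection of the primary structure under the applied loading (downward +):
  UDL 41: wL⁴/(8EI) = 6642/EI
  clockwise couple 17.6 at a = 1.2: M₀a(2L − a)/(2EI) = 114/EI
  point load 58 at a = 3.6: Pa²(3L − a)/(6EI) = 1804/EI
  δ_0 = 8560/EI
Flexibility coefficient — unit upward force at B: δ_{BB} = L³/(3EI) = 72/EI.
With EI = 82000 kip·ft²: δ_0 = 0.10439 ft and δ_{BB} = 0.000878 ft/kip.
Compatibility — the beam at B must follow the support down by 0.04167 ft: δ_0 − R_B·δ_{BB} = 0.04167, so R_B = (0.10439 − 0.04167)/0.000878 = 71.44 kip.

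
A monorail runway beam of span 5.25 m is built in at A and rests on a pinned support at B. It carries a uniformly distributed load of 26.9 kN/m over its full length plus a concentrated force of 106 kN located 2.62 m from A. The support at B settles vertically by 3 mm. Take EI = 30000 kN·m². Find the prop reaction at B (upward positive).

Release the roller at B. Primary structure: cantilever fixed at A.
Downward deflection at the released point B due to the loads:
  UDL 26.9: wL⁴/(8EI) = 2554/EI
  point load 106 at a = 2.62: Pa²(3L − a)/(6EI) = 1592/EI
  δ_0 = 4147/EI
Tip deflection under a unit load at B: L³/(3EI) = 48.23/EI.
With EI = 30000 kN·m²: δ_0 = 0.13823 m and δ_{BB} = 0.001608 m/kN.
Compatibility — the beam at B must follow the support down by 0.003 m: δ_0 − R_B·δ_{BB} = 0.003, so R_B = (0.13823 − 0.003)/0.001608 = 84.1 kN.

R_B = 84.1 kN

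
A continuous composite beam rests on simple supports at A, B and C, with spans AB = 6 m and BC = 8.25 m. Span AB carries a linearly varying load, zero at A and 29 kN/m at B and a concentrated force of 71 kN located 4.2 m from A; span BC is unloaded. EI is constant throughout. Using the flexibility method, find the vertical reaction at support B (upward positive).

Take M_B as the redundant. Released structure: two simple spans AB and BC with a hinge at B.
End slopes at the hinge B, treating each span as simply supported:
  span AB: triangular load, peak 29: w₀L³/(45EI) = 139.2/EI
  span AB: point load 71 at a = 4.2: Pab(L + a)/(6LEI) = 152.1/EI
  relative rotation θ_0 = (291.3 + 0)/EI = 291.3/EI
A unit hogging moment at B produces rotation L₁/(3EI) + L₂/(3EI) = 4.75/EI.
Compatibility: M_B·(L₁+L₂)/(3EI) = θ_0, giving M_B = 61.32 kN·m (hogging).
Span AB, ΣM about A with M_B applied at B: R_B^{AB}·6 = 646.2 + 61.32, so R_B^{AB} = 117.9 kN and R_A = 158 − 117.9 = 40.08 kN.
Span BC, ΣM about C: R_B^{BC}·8.25 = 0 + 61.32, so R_B^{BC} = 7.433 kN and R_C = 0 − 7.433 = -7.433 kN.
R_B = 117.9 + 7.433 = 125.4 kN.

R_B = 125.4 kN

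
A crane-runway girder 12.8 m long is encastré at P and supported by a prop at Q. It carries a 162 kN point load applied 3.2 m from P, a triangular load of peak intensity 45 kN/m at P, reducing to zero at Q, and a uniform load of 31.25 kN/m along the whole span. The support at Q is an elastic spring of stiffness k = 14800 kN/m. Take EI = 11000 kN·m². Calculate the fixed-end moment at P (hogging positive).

Choose R_Q as the redundant. The primary structure is the cantilever fixed at P.
Downward deflection at the released point Q due to the loads:
  point load 162 at a = 3.2: Pa²(3L − a)/(6EI) = 9732/EI
  triangular load, peak 45 at the fixed end: w₀L⁴/(30EI) = 40265/EI
  UDL 31.25: wL⁴/(8EI) = 104858/EI
  δ_0 = 154855/EI
Tip deflection under a unit load at Q: L³/(3EI) = 699.1/EI.
With EI = 11000 kN·m²: δ_0 = 14.078 m and δ_{QQ} = 0.06355 m/kN.
Compatibility — the spring shortens by R_Q/k under the reaction it provides: δ_0 − R_Q·δ_{QQ} = R_Q/k. With 1/k = 0.000068 m/kN, R_Q = δ_0 / (δ_{QQ} + 1/k) = 14.078 / (0.06355 + 0.000068) = 221.3 kN.
Moment equilibrium about P: M_P = Σ(load moments about P) − R_Q·L = 4307 − 221.3×12.8 = 1475 kN·m.

M_P = 1475 kN·m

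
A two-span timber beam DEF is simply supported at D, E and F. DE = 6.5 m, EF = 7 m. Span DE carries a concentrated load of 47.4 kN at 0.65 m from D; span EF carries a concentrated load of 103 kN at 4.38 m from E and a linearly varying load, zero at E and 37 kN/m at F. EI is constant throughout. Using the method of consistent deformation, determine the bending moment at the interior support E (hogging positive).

Release continuity at E by inserting a hinge; the redundant is the internal moment M_E. The primary structure is two simply-supported spans DE and EF.
Rotations at E on the released spans (each span's end-slope, ×1/EI):
  span DE: point load 47.4 at a = 0.65: Pab(L + a)/(6LEI) = 33.04/EI
  span EF: point load 103 at a = 4.38: Pab(L + b)/(6LEI) = 270.7/EI
  span EF: triangular load, peak 37: 7w₀L³/(360EI) = 246.8/EI
  relative rotation θ_0 = (33.04 + 517.5)/EI = 550.5/EI
A unit hogging moment at E produces rotation L₁/(3EI) + L₂/(3EI) = 4.5/EI.
Compatibility: M_E·(L₁+L₂)/(3EI) = θ_0, giving M_E = 122.3 kN·m (hogging).

M_E = 122.3 kN·m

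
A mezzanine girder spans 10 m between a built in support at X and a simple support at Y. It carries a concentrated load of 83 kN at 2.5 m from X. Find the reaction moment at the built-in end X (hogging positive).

Remove the prop at Y; the released (primary) structure is a cantilever built in at X.
Deflection at Y on the released cantilever, summing each load's contribution:
  point load 83 at a = 2.5: Pa²(3L − a)/(6EI) = 2378/EI
Flexibility coefficient — unit upward force at Y: δ_{YY} = L³/(3EI) = 333.3/EI.
The prop prevents deflection at Y: R_Y = δ_0/δ_{YY} = 2378/333.3 = 7.133 kN.
Moment equilibrium about X: M_X = Σ(load moments about X) − R_Y·L = 207.5 − 7.133×10 = 136.2 kN·m.

M_X = 136.2 kN·m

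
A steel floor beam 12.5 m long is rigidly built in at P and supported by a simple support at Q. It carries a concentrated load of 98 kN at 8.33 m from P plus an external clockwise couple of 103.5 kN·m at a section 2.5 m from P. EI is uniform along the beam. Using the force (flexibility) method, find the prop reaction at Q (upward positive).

Release the roller at Q. Primary structure: cantilever fixed at P.
Deflection at Q on the released cantilever, summing each load's contribution:
  point load 98 at a = 8.33: Pa²(3L − a)/(6EI) = 33060/EI
  clockwise couple 103.5 at a = 2.5: M₀a(2L − a)/(2EI) = 2911/EI
  δ_0 = 35971/EI
Tip deflection under a unit load at Q: L³/(3EI) = 651/EI.
Compatibility at Q: δ_0 − R_Q·δ_{QQ} = 0, so R_Q = 35971/651 = 55.25 kN.

R_Q = 55.25 kN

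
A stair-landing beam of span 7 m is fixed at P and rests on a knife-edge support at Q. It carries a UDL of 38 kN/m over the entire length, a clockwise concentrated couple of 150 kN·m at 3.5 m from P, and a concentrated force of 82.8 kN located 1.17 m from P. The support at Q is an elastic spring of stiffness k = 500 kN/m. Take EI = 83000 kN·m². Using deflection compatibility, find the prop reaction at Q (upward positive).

Release the roller at Q. Primary structure: cantilever fixed at P.
Deflection at Q on the released cantilever, summing each load's contribution:
  UDL 38: wL⁴/(8EI) = 11405/EI
  clockwise couple 150 at a = 3.5: M₀a(2L − a)/(2EI) = 2756/EI
  point load 82.8 at a = 1.17: Pa²(3L − a)/(6EI) = 374.6/EI
  δ_0 = 14536/EI
Flexibility coefficient — unit upward force at Q: δ_{QQ} = L³/(3EI) = 114.3/EI.
With EI = 83000 kN·m²: δ_0 = 0.17513 m and δ_{QQ} = 0.001378 m/kN.
Compatibility — the spring shortens by R_Q/k under the reaction it provides: δ_0 − R_Q·δ_{QQ} = R_Q/k. With 1/k = 0.002 m/kN, R_Q = δ_0 / (δ_{QQ} + 1/k) = 0.17513 / (0.001378 + 0.002) = 51.85 kN.

R_Q = 51.85 kN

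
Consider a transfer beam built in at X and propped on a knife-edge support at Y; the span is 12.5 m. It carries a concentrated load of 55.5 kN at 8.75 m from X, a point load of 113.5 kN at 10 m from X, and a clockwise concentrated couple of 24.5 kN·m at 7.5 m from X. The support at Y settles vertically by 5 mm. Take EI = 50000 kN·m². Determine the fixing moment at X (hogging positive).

M_X = 229.3 kN·m

Remove the prop at Y; the released (primary) structure is a cantilever built in at X.
Downward deflection at the released point Y due to the loads:
  point load 55.5 at a = 8.75: Pa²(3L − a)/(6EI) = 20361/EI
  point load 113.5 at a = 10: Pa²(3L − a)/(6EI) = 52021/EI
  clockwise couple 24.5 at a = 7.5: M₀a(2L − a)/(2EI) = 1608/EI
  δ_0 = 73989/EI
Tip deflection under a unit load at Y: L³/(3EI) = 651/EI.
With EI = 50000 kN·m²: δ_0 = 1.4798 m and δ_{YY} = 0.013021 m/kN.
Compatibility — the beam at Y must follow the support down by 0.005 m: δ_0 − R_Y·δ_{YY} = 0.005, so R_Y = (1.4798 − 0.005)/0.013021 = 113.3 kN.
Moment equilibrium about X: M_X = Σ(load moments about X) − R_Y·L = 1645 − 113.3×12.5 = 229.3 kN·m.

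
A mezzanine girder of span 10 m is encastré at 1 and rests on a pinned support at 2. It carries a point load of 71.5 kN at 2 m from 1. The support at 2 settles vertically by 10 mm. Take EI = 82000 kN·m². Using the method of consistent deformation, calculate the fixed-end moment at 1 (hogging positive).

Take the reaction at 2 as the redundant and release it; the primary structure is a cantilever fixed at 1.
Free-end deflection of the primary structure under the applied loading (downward +):
  point load 71.5 at a = 2: Pa²(3L − a)/(6EI) = 1335/EI
Tip deflection under a unit load at 2: L³/(3EI) = 333.3/EI.
With EI = 82000 kN·m²: δ_0 = 0.016276 m and δ_{22} = 0.004065 m/kN.
Compatibility — the beam at 2 must follow the support down by 0.01 m: δ_0 − R_2·δ_{22} = 0.01, so R_2 = (0.016276 − 0.01)/0.004065 = 1.544 kN.
Moment equilibrium about 1: M_1 = Σ(load moments about 1) − R_2·L = 143 − 1.544×10 = 127.6 kN·m.

M_1 = 127.6 kN·m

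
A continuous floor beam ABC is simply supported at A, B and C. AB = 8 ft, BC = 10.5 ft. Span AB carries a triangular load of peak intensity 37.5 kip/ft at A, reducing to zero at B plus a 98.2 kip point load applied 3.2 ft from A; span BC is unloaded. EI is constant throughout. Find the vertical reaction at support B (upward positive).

Release continuity at B by inserting a hinge; the redundant is the internal moment M_B. The primary structure is two simply-supported spans AB and BC.
Discontinuity in slope at B on the released structure — sum the simple-span end rotations:
  span AB: triangular load, peak 37.5: 7w₀L³/(360EI) = 373.3/EI
  span AB: point load 98.2 at a = 3.2: Pab(L + a)/(6LEI) = 351.9/EI
  relative rotation θ_0 = (725.3 + 0)/EI = 725.3/EI
A unit hogging moment at B produces rotation L₁/(3EI) + L₂/(3EI) = 6.167/EI.
Compatibility: M_B·(L₁+L₂)/(3EI) = θ_0, giving M_B = 117.6 kip·ft (hogging).
Span AB, ΣM about A with M_B applied at B: R_B^{AB}·8 = 714.2 + 117.6, so R_B^{AB} = 104 kip and R_A = 248.2 − 104 = 144.2 kip.
Span BC, ΣM about C: R_B^{BC}·10.5 = 0 + 117.6, so R_B^{BC} = 11.2 kip and R_C = 0 − 11.2 = -11.2 kip.
R_B = 104 + 11.2 = 115.2 kip.

R_B = 115.2 kip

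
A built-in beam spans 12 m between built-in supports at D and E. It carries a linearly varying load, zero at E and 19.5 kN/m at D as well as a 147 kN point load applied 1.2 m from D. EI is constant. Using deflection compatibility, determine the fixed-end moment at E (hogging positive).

M_E = 109.5 kN·m

Release both end moments; the primary structure is a simply-supported span DE with redundants M_D and M_E.
End rotations of the released simple span under the applied load (×1/EI):
  at D: triangular load, peak 19.5: w₀L³/(45EI) = 748.8/EI
  at E: triangular load, peak 19.5: 7w₀L³/(360EI) = 655.2/EI
  at D: point load 147 at a = 1.2: Pab(L + b)/(6LEI) = 603.3/EI
  at E: point load 147 at a = 1.2: Pab(L + a)/(6LEI) = 349.3/EI
  θ_D0 = 1352/EI,  θ_E0 = 1004/EI
Flexibility coefficients: a unit moment at one end gives L/(3EI) there and L/(6EI) at the far end, so f₁₁ = f₂₂ = 4/EI and f₁₂ = f₂₁ = 2/EI.
Compatibility — zero rotation at each built-in end:
  4 M_D + 2 M_E = 1352
  2 M_D + 4 M_E = 1004
Solving the pair gives M_D = 283.3 kN·m and M_E = 109.5 kN·m (hogging).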